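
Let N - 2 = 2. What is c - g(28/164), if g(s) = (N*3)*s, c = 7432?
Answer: 304628/41 ≈ 7430.0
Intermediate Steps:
N = 4 (N = 2 + 2 = 4)
g(s) = 12*s (g(s) = (4*3)*s = 12*s)
c - g(28/164) = 7432 - 12*28/164 = 7432 - 12*28*(1/164) = 7432 - 12*7/41 = 7432 - 1*84/41 = 7432 - 84/41 = 304628/41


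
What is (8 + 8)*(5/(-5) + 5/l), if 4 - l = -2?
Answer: -8/3 ≈ -2.6667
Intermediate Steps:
l = 6 (l = 4 - 1*(-2) = 4 + 2 = 6)
(8 + 8)*(5/(-5) + 5/l) = (8 + 8)*(5/(-5) + 5/6) = 16*(5*(-⅕) + 5*(⅙)) = 16*(-1 + ⅚) = 16*(-⅙) = -8/3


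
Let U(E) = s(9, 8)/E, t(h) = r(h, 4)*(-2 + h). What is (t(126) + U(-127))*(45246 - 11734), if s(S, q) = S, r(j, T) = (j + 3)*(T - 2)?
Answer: 136158418200/127 ≈ 1.0721e+9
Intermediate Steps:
r(j, T) = (-2 + T)*(3 + j) (r(j, T) = (3 + j)*(-2 + T) = (-2 + T)*(3 + j))
t(h) = (-2 + h)*(6 + 2*h) (t(h) = (-6 - 2*h + 3*4 + 4*h)*(-2 + h) = (-6 - 2*h + 12 + 4*h)*(-2 + h) = (6 + 2*h)*(-2 + h) = (-2 + h)*(6 + 2*h))
U(E) = 9/E
(t(126) + U(-127))*(45246 - 11734) = (2*(-2 + 126)*(3 + 126) + 9/(-127))*(45246 - 11734) = (2*124*129 + 9*(-1/127))*33512 = (31992 - 9/127)*33512 = (4062975/127)*33512 = 136158418200/127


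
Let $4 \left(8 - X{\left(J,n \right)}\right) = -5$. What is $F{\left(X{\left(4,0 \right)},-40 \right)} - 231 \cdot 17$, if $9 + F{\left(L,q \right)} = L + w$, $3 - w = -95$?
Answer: $- \frac{15315}{4} \approx -3828.8$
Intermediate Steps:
$w = 98$ ($w = 3 - -95 = 3 + 95 = 98$)
$X{\left(J,n \right)} = \frac{37}{4}$ ($X{\left(J,n \right)} = 8 - - \frac{5}{4} = 8 + \frac{5}{4} = \frac{37}{4}$)
$F{\left(L,q \right)} = 89 + L$ ($F{\left(L,q \right)} = -9 + \left(L + 98\right) = -9 + \left(98 + L\right) = 89 + L$)
$F{\left(X{\left(4,0 \right)},-40 \right)} - 231 \cdot 17 = \left(89 + \frac{37}{4}\right) - 231 \cdot 17 = \frac{393}{4} - 3927 = - \frac{15315}{4}$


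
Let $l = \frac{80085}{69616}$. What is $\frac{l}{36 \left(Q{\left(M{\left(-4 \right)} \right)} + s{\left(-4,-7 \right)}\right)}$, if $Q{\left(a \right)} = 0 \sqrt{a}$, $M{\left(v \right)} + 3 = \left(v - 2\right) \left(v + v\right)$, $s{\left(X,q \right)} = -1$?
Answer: $- \frac{1405}{43968} \approx -0.031955$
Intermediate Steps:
$M{\left(v \right)} = -3 + 2 v \left(-2 + v\right)$ ($M{\left(v \right)} = -3 + \left(v - 2\right) \left(v + v\right) = -3 + \left(-2 + v\right) 2 v = -3 + 2 v \left(-2 + v\right)$)
$Q{\left(a \right)} = 0$
$l = \frac{4215}{3664}$ ($l = 80085 \cdot \frac{1}{69616} = \frac{4215}{3664} \approx 1.1504$)
$\frac{l}{36 \left(Q{\left(M{\left(-4 \right)} \right)} + s{\left(-4,-7 \right)}\right)} = \frac{4215}{3664 \cdot 36 \left(0 - 1\right)} = \frac{4215}{3664 \cdot 36 \left(-1\right)} = \frac{4215}{3664 \left(-36\right)} = \frac{4215}{3664} \left(- \frac{1}{36}\right) = - \frac{1405}{43968}$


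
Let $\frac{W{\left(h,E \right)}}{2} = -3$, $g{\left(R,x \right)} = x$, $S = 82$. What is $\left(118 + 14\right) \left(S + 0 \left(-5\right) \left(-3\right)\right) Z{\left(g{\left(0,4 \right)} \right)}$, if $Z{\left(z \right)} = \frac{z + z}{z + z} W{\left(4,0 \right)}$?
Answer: $-64944$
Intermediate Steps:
$W{\left(h,E \right)} = -6$ ($W{\left(h,E \right)} = 2 \left(-3\right) = -6$)
$Z{\left(z \right)} = -6$ ($Z{\left(z \right)} = \frac{z + z}{z + z} \left(-6\right) = \frac{2 z}{2 z} \left(-6\right) = 2 z \frac{1}{2 z} \left(-6\right) = 1 \left(-6\right) = -6$)
$\left(118 + 14\right) \left(S + 0 \left(-5\right) \left(-3\right)\right) Z{\left(g{\left(0,4 \right)} \right)} = \left(118 + 14\right) \left(82 + 0 \left(-5\right) \left(-3\right)\right) \left(-6\right) = 132 \left(82 + 0 \left(-3\right)\right) \left(-6\right) = 132 \left(82 + 0\right) \left(-6\right) = 132 \cdot 82 \left(-6\right) = 10824 \left(-6\right) = -64944$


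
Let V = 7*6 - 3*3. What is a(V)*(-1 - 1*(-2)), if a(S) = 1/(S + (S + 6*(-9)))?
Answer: 1/12 ≈ 0.083333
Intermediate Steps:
V = 33 (V = 42 - 9 = 33)
a(S) = 1/(-54 + 2*S) (a(S) = 1/(S + (S - 54)) = 1/(S + (-54 + S)) = 1/(-54 + 2*S))
a(V)*(-1 - 1*(-2)) = (1/(2*(-27 + 33)))*(-1 - 1*(-2)) = ((½)/6)*(-1 + 2) = ((½)*(⅙))*1 = (1/12)*1 = 1/12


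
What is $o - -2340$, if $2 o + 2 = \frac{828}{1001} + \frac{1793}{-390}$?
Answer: $\frac{140367119}{60060} \approx 2337.1$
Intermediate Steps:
$o = - \frac{173281}{60060}$ ($o = -1 + \frac{\frac{828}{1001} + \frac{1793}{-390}}{2} = -1 + \frac{828 \cdot \frac{1}{1001} + 1793 \left(- \frac{1}{390}\right)}{2} = -1 + \frac{\frac{828}{1001} - \frac{1793}{390}}{2} = -1 + \frac{1}{2} \left(- \frac{113221}{30030}\right) = -1 - \frac{113221}{60060} = - \frac{173281}{60060} \approx -2.8851$)
$o - -2340 = - \frac{173281}{60060} - -2340 = - \frac{173281}{60060} + 2340 = \frac{140367119}{60060}$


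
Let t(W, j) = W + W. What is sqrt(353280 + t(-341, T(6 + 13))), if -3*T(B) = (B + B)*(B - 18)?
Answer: sqrt(352598) ≈ 593.80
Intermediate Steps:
T(B) = -2*B*(-18 + B)/3 (T(B) = -(B + B)*(B - 18)/3 = -2*B*(-18 + B)/3)
t(W, j) = 2*W
sqrt(353280 + t(-341, T(6 + 13))) = sqrt(353280 + 2*(-341)) = sqrt(353280 - 682) = sqrt(352598)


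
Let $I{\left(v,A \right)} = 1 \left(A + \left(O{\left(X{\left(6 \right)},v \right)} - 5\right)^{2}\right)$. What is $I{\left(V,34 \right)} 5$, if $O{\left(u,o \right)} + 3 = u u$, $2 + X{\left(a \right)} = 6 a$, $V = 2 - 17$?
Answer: $6589690$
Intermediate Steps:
$V = -15$ ($V = 2 - 17 = -15$)
$X{\left(a \right)} = -2 + 6 a$
$O{\left(u,o \right)} = -3 + u^{2}$ ($O{\left(u,o \right)} = -3 + u u = -3 + u^{2}$)
$I{\left(v,A \right)} = 1317904 + A$ ($I{\left(v,A \right)} = 1 \left(A + \left(\left(-3 + \left(-2 + 6 \cdot 6\right)^{2}\right) - 5\right)^{2}\right) = 1 \left(A + \left(\left(-3 + \left(-2 + 36\right)^{2}\right) - 5\right)^{2}\right) = 1 \left(A + \left(\left(-3 + 34^{2}\right) - 5\right)^{2}\right) = 1 \left(A + \left(\left(-3 + 1156\right) - 5\right)^{2}\right) = 1 \left(A + \left(1153 - 5\right)^{2}\right) = 1 \left(A + 1148^{2}\right) = 1 \left(A + 1317904\right) = 1 \left(1317904 + A\right) = 1317904 + A$)
$I{\left(V,34 \right)} 5 = \left(1317904 + 34\right) 5 = 1317938 \cdot 5 = 6589690$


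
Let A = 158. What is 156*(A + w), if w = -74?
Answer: 13104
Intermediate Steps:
156*(A + w) = 156*(158 - 74) = 156*84 = 13104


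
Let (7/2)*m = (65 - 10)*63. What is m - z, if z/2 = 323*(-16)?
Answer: 11326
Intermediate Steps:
m = 990 (m = 2*((65 - 10)*63)/7 = 2*(55*63)/7 = (2/7)*3465 = 990)
z = -10336 (z = 2*(323*(-16)) = 2*(-5168) = -10336)
m - z = 990 - 1*(-10336) = 990 + 10336 = 11326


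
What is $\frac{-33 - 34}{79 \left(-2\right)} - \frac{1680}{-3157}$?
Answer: $\frac{68137}{71258} \approx 0.9562$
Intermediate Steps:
$\frac{-33 - 34}{79 \left(-2\right)} - \frac{1680}{-3157} = \frac{-33 - 34}{-158} - - \frac{240}{451} = \left(-67\right) \left(- \frac{1}{158}\right) + \frac{240}{451} = \frac{67}{158} + \frac{240}{451} = \frac{68137}{71258}$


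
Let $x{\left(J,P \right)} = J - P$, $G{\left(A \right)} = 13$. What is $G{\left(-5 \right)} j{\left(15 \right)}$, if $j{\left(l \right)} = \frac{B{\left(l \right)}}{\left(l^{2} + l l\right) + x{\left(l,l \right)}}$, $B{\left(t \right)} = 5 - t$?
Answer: $- \frac{13}{45} \approx -0.28889$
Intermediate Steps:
$j{\left(l \right)} = \frac{5 - l}{2 l^{2}}$ ($j{\left(l \right)} = \frac{5 - l}{\left(l^{2} + l l\right) + \left(l - l\right)} = \frac{5 - l}{\left(l^{2} + l^{2}\right) + 0} = \frac{5 - l}{2 l^{2} + 0} = \frac{5 - l}{2 l^{2}}$)
$G{\left(-5 \right)} j{\left(15 \right)} = 13 \frac{5 - 15}{2 \cdot 225} = 13 \cdot \frac{1}{2} \cdot \frac{1}{225} \left(5 - 15\right) = 13 \cdot \frac{1}{2} \cdot \frac{1}{225} \left(-10\right) = 13 \left(- \frac{1}{45}\right) = - \frac{13}{45}$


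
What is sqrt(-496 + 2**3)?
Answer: 2*I*sqrt(122) ≈ 22.091*I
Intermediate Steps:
sqrt(-496 + 2**3) = sqrt(-496 + 8) = sqrt(-488) = 2*I*sqrt(122)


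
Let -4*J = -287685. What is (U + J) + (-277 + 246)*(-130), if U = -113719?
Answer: -151071/4 ≈ -37768.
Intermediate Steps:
J = 287685/4 (J = -¼*(-287685) = 287685/4 ≈ 71921.)
(U + J) + (-277 + 246)*(-130) = (-113719 + 287685/4) + (-277 + 246)*(-130) = -167191/4 - 31*(-130) = -167191/4 + 4030 = -151071/4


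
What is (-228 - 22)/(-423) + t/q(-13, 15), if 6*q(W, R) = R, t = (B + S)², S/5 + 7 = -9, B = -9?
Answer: 6702416/2115 ≈ 3169.0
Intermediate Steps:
S = -80 (S = -35 + 5*(-9) = -35 - 45 = -80)
t = 7921 (t = (-9 - 80)² = (-89)² = 7921)
q(W, R) = R/6
(-228 - 22)/(-423) + t/q(-13, 15) = (-228 - 22)/(-423) + 7921/(((⅙)*15)) = -250*(-1/423) + 7921/(5/2) = 250/423 + 7921*(⅖) = 250/423 + 15842/5 = 6702416/2115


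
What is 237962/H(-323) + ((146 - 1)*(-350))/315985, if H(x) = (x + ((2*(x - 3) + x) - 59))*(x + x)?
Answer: 3070385607/27699940267 ≈ 0.11084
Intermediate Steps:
H(x) = 2*x*(-65 + 4*x) (H(x) = (x + ((2*(-3 + x) + x) - 59))*(2*x) = (x + (((-6 + 2*x) + x) - 59))*(2*x) = (x + ((-6 + 3*x) - 59))*(2*x) = (x + (-65 + 3*x))*(2*x) = (-65 + 4*x)*(2*x) = 2*x*(-65 + 4*x))
237962/H(-323) + ((146 - 1)*(-350))/315985 = 237962/((2*(-323)*(-65 + 4*(-323)))) + ((146 - 1)*(-350))/315985 = 237962/((2*(-323)*(-65 - 1292))) + (145*(-350))*(1/315985) = 237962/((2*(-323)*(-1357))) - 50750*1/315985 = 237962/876622 - 10150/63197 = 237962*(1/876622) - 10150/63197 = 118981/438311 - 10150/63197 = 3070385607/27699940267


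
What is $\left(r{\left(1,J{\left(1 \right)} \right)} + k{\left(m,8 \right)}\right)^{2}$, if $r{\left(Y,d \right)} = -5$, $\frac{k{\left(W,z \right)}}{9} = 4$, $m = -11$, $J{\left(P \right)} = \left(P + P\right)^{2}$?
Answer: $961$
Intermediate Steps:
$J{\left(P \right)} = 4 P^{2}$ ($J{\left(P \right)} = \left(2 P\right)^{2} = 4 P^{2}$)
$k{\left(W,z \right)} = 36$ ($k{\left(W,z \right)} = 9 \cdot 4 = 36$)
$\left(r{\left(1,J{\left(1 \right)} \right)} + k{\left(m,8 \right)}\right)^{2} = \left(-5 + 36\right)^{2} = 31^{2} = 961$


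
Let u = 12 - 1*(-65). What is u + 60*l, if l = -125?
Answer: -7423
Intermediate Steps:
u = 77 (u = 12 + 65 = 77)
u + 60*l = 77 + 60*(-125) = 77 - 7500 = -7423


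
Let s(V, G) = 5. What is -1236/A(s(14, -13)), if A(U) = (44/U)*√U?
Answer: -309*√5/11 ≈ -62.813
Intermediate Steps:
A(U) = 44/√U
-1236/A(s(14, -13)) = -1236*√5/44 = -309*√5/11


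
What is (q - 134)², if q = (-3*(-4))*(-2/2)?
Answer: 21316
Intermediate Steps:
q = -12 (q = 12*(-2*½) = 12*(-1) = -12)
(q - 134)² = (-12 - 134)² = (-146)² = 21316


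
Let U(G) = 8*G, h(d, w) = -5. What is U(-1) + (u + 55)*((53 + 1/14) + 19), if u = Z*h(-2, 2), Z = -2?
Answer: 65473/14 ≈ 4676.6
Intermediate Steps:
u = 10 (u = -2*(-5) = 10)
U(-1) + (u + 55)*((53 + 1/14) + 19) = 8*(-1) + (10 + 55)*((53 + 1/14) + 19) = -8 + 65*((53 + 1/14) + 19) = -8 + 65*(743/14 + 19) = -8 + 65*(1009/14) = -8 + 65585/14 = 65473/14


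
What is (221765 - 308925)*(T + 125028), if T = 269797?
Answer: -34412947000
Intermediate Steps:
(221765 - 308925)*(T + 125028) = (221765 - 308925)*(269797 + 125028) = -87160*394825 = -34412947000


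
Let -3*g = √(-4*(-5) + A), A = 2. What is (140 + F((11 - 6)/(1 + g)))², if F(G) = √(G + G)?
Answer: (140 + I*√10/√(-1 + √22/3))² ≈ 19582.0 + 1179.6*I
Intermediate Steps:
g = -√22/3 (g = -√(-4*(-5) + 2)/3 = -√(20 + 2)/3 = -√22/3 ≈ -1.5635)
F(G) = √2*√G (F(G) = √(2*G) = √2*√G)
(140 + F((11 - 6)/(1 + g)))² = (140 + √2*√((11 - 6)/(1 - √22/3)))² = (140 + √2*√(5/(1 - √22/3)))² = (140 + √2*(√5*(I/√(-1 + √22/3))))² = (140 + I*√10/√(-1 + √22/3))²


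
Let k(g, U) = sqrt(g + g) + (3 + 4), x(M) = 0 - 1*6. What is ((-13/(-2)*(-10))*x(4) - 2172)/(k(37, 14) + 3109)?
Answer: -2776356/4854691 + 891*sqrt(74)/4854691 ≈ -0.57031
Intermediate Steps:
x(M) = -6 (x(M) = 0 - 6 = -6)
k(g, U) = 7 + sqrt(2)*sqrt(g) (k(g, U) = sqrt(2*g) + 7 = sqrt(2)*sqrt(g) + 7 = 7 + sqrt(2)*sqrt(g))
((-13/(-2)*(-10))*x(4) - 2172)/(k(37, 14) + 3109) = ((-13/(-2)*(-10))*(-6) - 2172)/((7 + sqrt(2)*sqrt(37)) + 3109) = ((-13*(-1/2)*(-10))*(-6) - 2172)/((7 + sqrt(74)) + 3109) = (((13/2)*(-10))*(-6) - 2172)/(3116 + sqrt(74)) = (-65*(-6) - 2172)/(3116 + sqrt(74)) = (390 - 2172)/(3116 + sqrt(74)) = -1782/(3116 + sqrt(74))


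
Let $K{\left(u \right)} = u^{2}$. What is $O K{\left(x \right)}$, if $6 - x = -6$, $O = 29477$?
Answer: $4244688$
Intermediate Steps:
$x = 12$ ($x = 6 - -6 = 6 + 6 = 12$)
$O K{\left(x \right)} = 29477 \cdot 12^{2} = 29477 \cdot 144 = 4244688$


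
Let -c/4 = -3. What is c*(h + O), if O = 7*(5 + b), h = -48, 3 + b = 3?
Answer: -156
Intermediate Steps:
c = 12 (c = -4*(-3) = 12)
b = 0 (b = -3 + 3 = 0)
O = 35 (O = 7*(5 + 0) = 7*5 = 35)
c*(h + O) = 12*(-48 + 35) = 12*(-13) = -156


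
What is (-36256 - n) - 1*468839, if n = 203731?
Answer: -708826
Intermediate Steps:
(-36256 - n) - 1*468839 = (-36256 - 1*203731) - 1*468839 = (-36256 - 203731) - 468839 = -239987 - 468839 = -708826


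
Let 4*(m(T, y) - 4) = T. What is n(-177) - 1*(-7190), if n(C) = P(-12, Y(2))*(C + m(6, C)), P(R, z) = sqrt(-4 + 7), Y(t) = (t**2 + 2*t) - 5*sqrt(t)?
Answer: 7190 - 343*sqrt(3)/2 ≈ 6893.0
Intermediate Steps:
Y(t) = t**2 - 5*sqrt(t) + 2*t
P(R, z) = sqrt(3)
m(T, y) = 4 + T/4
n(C) = sqrt(3)*(11/2 + C) (n(C) = sqrt(3)*(C + (4 + (1/4)*6)) = sqrt(3)*(C + (4 + 3/2)) = sqrt(3)*(C + 11/2) = sqrt(3)*(11/2 + C))
n(-177) - 1*(-7190) = sqrt(3)*(11/2 - 177) - 1*(-7190) = sqrt(3)*(-343/2) + 7190 = -343*sqrt(3)/2 + 7190 = 7190 - 343*sqrt(3)/2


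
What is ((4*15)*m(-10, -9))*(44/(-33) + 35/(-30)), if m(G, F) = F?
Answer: 1350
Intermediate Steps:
((4*15)*m(-10, -9))*(44/(-33) + 35/(-30)) = ((4*15)*(-9))*(44/(-33) + 35/(-30)) = (60*(-9))*(44*(-1/33) + 35*(-1/30)) = -540*(-4/3 - 7/6) = -540*(-5/2) = 1350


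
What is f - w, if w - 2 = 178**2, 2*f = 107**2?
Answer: -51923/2 ≈ -25962.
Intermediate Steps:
f = 11449/2 (f = (1/2)*107**2 = (1/2)*11449 = 11449/2 ≈ 5724.5)
w = 31686 (w = 2 + 178**2 = 2 + 31684 = 31686)
f - w = 11449/2 - 1*31686 = 11449/2 - 31686 = -51923/2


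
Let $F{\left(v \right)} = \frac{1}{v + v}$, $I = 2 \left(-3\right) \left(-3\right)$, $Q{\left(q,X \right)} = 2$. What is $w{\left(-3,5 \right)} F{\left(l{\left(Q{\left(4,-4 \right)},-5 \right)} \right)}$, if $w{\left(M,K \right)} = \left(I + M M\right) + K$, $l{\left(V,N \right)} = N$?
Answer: $- \frac{16}{5} \approx -3.2$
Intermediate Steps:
$I = 18$ ($I = \left(-6\right) \left(-3\right) = 18$)
$w{\left(M,K \right)} = 18 + K + M^{2}$ ($w{\left(M,K \right)} = \left(18 + M M\right) + K = \left(18 + M^{2}\right) + K = 18 + K + M^{2}$)
$F{\left(v \right)} = \frac{1}{2 v}$
$w{\left(-3,5 \right)} F{\left(l{\left(Q{\left(4,-4 \right)},-5 \right)} \right)} = \left(18 + 5 + \left(-3\right)^{2}\right) \frac{1}{2 \left(-5\right)} = \left(18 + 5 + 9\right) \frac{1}{2} \left(- \frac{1}{5}\right) = 32 \left(- \frac{1}{10}\right) = - \frac{16}{5}$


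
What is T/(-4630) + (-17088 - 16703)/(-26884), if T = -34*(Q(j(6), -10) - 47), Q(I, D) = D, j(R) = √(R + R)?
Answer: 52175569/62236460 ≈ 0.83834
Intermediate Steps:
j(R) = √2*√R (j(R) = √(2*R) = √2*√R)
T = 1938 (T = -34*(-10 - 47) = -34*(-57) = 1938)
T/(-4630) + (-17088 - 16703)/(-26884) = 1938/(-4630) + (-17088 - 16703)/(-26884) = 1938*(-1/4630) - 33791*(-1/26884) = -969/2315 + 33791/26884 = 52175569/62236460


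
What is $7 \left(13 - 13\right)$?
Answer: $0$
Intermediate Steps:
$7 \left(13 - 13\right) = 7 \cdot 0 = 0$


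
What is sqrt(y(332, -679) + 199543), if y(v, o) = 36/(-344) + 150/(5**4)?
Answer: sqrt(36895525726)/430 ≈ 446.70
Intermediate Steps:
y(v, o) = 291/2150 (y(v, o) = 36*(-1/344) + 150/625 = -9/86 + 150*(1/625) = -9/86 + 6/25 = 291/2150)
sqrt(y(332, -679) + 199543) = sqrt(291/2150 + 199543) = sqrt(429017741/2150) = sqrt(36895525726)/430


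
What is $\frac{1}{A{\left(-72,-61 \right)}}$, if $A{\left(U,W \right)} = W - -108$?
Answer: $\frac{1}{47} \approx 0.021277$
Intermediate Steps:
$A{\left(U,W \right)} = 108 + W$ ($A{\left(U,W \right)} = W + 108 = 108 + W$)
$\frac{1}{A{\left(-72,-61 \right)}} = \frac{1}{108 - 61} = \frac{1}{47}$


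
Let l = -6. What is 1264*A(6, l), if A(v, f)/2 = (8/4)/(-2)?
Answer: -2528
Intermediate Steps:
A(v, f) = -2 (A(v, f) = 2*((8/4)/(-2)) = 2*((8*(1/4))*(-1/2)) = 2*(2*(-1/2)) = 2*(-1) = -2)
1264*A(6, l) = 1264*(-2) = -2528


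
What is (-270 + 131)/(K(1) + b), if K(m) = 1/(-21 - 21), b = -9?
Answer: 5838/379 ≈ 15.404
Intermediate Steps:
K(m) = -1/42 (K(m) = 1/(-42) = -1/42)
(-270 + 131)/(K(1) + b) = (-270 + 131)/(-1/42 - 9) = -139/(-379/42) = -139*(-42/379) = 5838/379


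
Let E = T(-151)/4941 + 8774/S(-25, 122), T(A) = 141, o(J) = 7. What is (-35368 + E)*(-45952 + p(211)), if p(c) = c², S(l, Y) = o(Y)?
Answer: 20845247945/427 ≈ 4.8818e+7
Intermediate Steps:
S(l, Y) = 7
E = 14451107/11529 (E = 141/4941 + 8774/7 = 141*(1/4941) + 8774*(⅐) = 47/1647 + 8774/7 = 14451107/11529 ≈ 1253.5)
(-35368 + E)*(-45952 + p(211)) = (-35368 + 14451107/11529)*(-45952 + 211²) = -393306565*(-45952 + 44521)/11529 = -393306565/11529*(-1431) = 20845247945/427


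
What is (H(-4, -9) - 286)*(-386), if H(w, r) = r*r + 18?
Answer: 72182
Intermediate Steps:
H(w, r) = 18 + r² (H(w, r) = r² + 18 = 18 + r²)
(H(-4, -9) - 286)*(-386) = ((18 + (-9)²) - 286)*(-386) = ((18 + 81) - 286)*(-386) = (99 - 286)*(-386) = -187*(-386) = 72182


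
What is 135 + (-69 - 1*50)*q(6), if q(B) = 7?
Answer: -698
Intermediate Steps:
135 + (-69 - 1*50)*q(6) = 135 + (-69 - 1*50)*7 = 135 + (-69 - 50)*7 = 135 - 119*7 = 135 - 833 = -698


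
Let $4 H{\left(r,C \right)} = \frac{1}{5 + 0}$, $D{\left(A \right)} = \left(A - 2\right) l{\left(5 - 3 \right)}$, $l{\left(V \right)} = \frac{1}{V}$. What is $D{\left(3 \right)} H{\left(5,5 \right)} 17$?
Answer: $\frac{17}{40} \approx 0.425$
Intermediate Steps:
$D{\left(A \right)} = -1 + \frac{A}{2}$ ($D{\left(A \right)} = \frac{A - 2}{5 - 3} = \frac{-2 + A}{5 - 3} = \frac{-2 + A}{2} = \left(-2 + A\right) \frac{1}{2} = -1 + \frac{A}{2}$)
$H{\left(r,C \right)} = \frac{1}{20}$ ($H{\left(r,C \right)} = \frac{1}{4 \left(5 + 0\right)} = \frac{1}{4 \cdot 5} = \frac{1}{4} \cdot \frac{1}{5} = \frac{1}{20}$)
$D{\left(3 \right)} H{\left(5,5 \right)} 17 = \left(-1 + \frac{1}{2} \cdot 3\right) \frac{1}{20} \cdot 17 = \left(-1 + \frac{3}{2}\right) \frac{1}{20} \cdot 17 = \frac{1}{2} \cdot \frac{1}{20} \cdot 17 = \frac{1}{40} \cdot 17 = \frac{17}{40}$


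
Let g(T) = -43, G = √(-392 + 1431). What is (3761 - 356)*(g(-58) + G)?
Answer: -146415 + 3405*√1039 ≈ -36660.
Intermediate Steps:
G = √1039 ≈ 32.234
(3761 - 356)*(g(-58) + G) = (3761 - 356)*(-43 + √1039) = 3405*(-43 + √1039) = -146415 + 3405*√1039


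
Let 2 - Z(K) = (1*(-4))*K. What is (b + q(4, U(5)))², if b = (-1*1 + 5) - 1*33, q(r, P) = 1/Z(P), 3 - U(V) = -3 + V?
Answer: 29929/36 ≈ 831.36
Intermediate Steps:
U(V) = 6 - V (U(V) = 3 - (-3 + V) = 3 + (3 - V) = 6 - V)
Z(K) = 2 + 4*K (Z(K) = 2 - 1*(-4)*K = 2 - (-4)*K = 2 + 4*K)
q(r, P) = 1/(2 + 4*P)
b = -29 (b = (-1 + 5) - 33 = 4 - 33 = -29)
(b + q(4, U(5)))² = (-29 + 1/(2*(1 + 2*(6 - 1*5))))² = (-29 + 1/(2*(1 + 2*(6 - 5))))² = (-29 + 1/(2*(1 + 2*1)))² = (-29 + 1/(2*(1 + 2)))² = (-29 + (½)/3)² = (-29 + (½)*(⅓))² = (-29 + ⅙)² = (-173/6)² = 29929/36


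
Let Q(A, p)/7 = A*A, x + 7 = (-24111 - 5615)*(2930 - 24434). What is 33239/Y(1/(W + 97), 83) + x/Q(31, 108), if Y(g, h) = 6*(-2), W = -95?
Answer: 1063876573/11532 ≈ 92254.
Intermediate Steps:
x = 639227897 (x = -7 + (-24111 - 5615)*(2930 - 24434) = -7 - 29726*(-21504) = -7 + 639227904 = 639227897)
Q(A, p) = 7*A² (Q(A, p) = 7*(A*A) = 7*A²)
Y(g, h) = -12
33239/Y(1/(W + 97), 83) + x/Q(31, 108) = 33239/(-12) + 639227897/((7*31²)) = 33239*(-1/12) + 639227897/((7*961)) = -33239/12 + 639227897/6727 = -33239/12 + 639227897*(1/6727) = -33239/12 + 91318271/961 = 1063876573/11532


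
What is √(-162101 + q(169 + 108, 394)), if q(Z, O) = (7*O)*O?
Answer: √924551 ≈ 961.54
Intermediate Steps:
q(Z, O) = 7*O²
√(-162101 + q(169 + 108, 394)) = √(-162101 + 7*394²) = √(-162101 + 7*155236) = √(-162101 + 1086652) = √924551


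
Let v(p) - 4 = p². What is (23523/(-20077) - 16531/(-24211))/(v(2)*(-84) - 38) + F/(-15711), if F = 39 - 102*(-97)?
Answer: -570723639917814/903696236546345 ≈ -0.63154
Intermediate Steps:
v(p) = 4 + p²
F = 9933 (F = 39 + 9894 = 9933)
(23523/(-20077) - 16531/(-24211))/(v(2)*(-84) - 38) + F/(-15711) = (23523/(-20077) - 16531/(-24211))/((4 + 2²)*(-84) - 38) + 9933/(-15711) = (23523*(-1/20077) - 16531*(-1/24211))/((4 + 4)*(-84) - 38) + 9933*(-1/15711) = (-23523/20077 + 16531/24211)/(8*(-84) - 38) - 3311/5237 = -237622466/(486084247*(-672 - 38)) - 3311/5237 = -237622466/486084247/(-710) - 3311/5237 = -237622466/486084247*(-1/710) - 3311/5237 = 118811233/172559907685 - 3311/5237 = -570723639917814/903696236546345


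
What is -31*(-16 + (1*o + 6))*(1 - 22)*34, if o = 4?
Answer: -132804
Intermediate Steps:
-31*(-16 + (1*o + 6))*(1 - 22)*34 = -31*(-16 + (1*4 + 6))*(1 - 22)*34 = -31*(-16 + (4 + 6))*(-21)*34 = -31*(-16 + 10)*(-21)*34 = -(-186)*(-21)*34 = -31*126*34 = -3906*34 = -132804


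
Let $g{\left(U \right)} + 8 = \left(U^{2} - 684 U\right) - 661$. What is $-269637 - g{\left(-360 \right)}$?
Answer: $-644808$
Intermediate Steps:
$g{\left(U \right)} = -669 + U^{2} - 684 U$ ($g{\left(U \right)} = -8 - \left(661 - U^{2} + 684 U\right) = -669 + U^{2} - 684 U$)
$-269637 - g{\left(-360 \right)} = -269637 - \left(-669 + \left(-360\right)^{2} - -246240\right) = -269637 - \left(-669 + 129600 + 246240\right) = -269637 - 375171 = -644808$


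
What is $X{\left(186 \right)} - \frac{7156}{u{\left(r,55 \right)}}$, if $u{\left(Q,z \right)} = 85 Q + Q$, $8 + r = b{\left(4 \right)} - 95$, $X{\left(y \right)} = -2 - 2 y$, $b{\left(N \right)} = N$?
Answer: $- \frac{1588540}{4257} \approx -373.16$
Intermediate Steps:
$r = -99$ ($r = -8 + \left(4 - 95\right) = -8 - 91 = -99$)
$u{\left(Q,z \right)} = 86 Q$
$X{\left(186 \right)} - \frac{7156}{u{\left(r,55 \right)}} = \left(-2 - 372\right) - \frac{7156}{86 \left(-99\right)} = \left(-2 - 372\right) - \frac{7156}{-8514} = -374 - 7156 \left(- \frac{1}{8514}\right) = -374 - - \frac{3578}{4257} = -374 + \frac{3578}{4257} = - \frac{1588540}{4257}$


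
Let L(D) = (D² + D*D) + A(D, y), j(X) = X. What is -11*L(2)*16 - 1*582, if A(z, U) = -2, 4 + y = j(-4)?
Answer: -1638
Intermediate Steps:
y = -8 (y = -4 - 4 = -8)
L(D) = -2 + 2*D² (L(D) = (D² + D*D) - 2 = (D² + D²) - 2 = 2*D² - 2 = -2 + 2*D²)
-11*L(2)*16 - 1*582 = -11*(-2 + 2*2²)*16 - 1*582 = -11*(-2 + 2*4)*16 - 582 = -11*(-2 + 8)*16 - 582 = -11*6*16 - 582 = -66*16 - 582 = -1056 - 582 = -1638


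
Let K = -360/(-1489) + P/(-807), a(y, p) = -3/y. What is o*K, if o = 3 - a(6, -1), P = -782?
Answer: 5092213/1201623 ≈ 4.2378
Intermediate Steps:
o = 7/2 (o = 3 - (-3)/6 = 3 - 1*(-½) = 3 + ½ = 7/2 ≈ 3.5000)
K = 1454918/1201623 (K = -360/(-1489) - 782/(-807) = -360*(-1/1489) - 782*(-1/807) = 360/1489 + 782/807 = 1454918/1201623 ≈ 1.2108)
o*K = (7/2)*(1454918/1201623) = 5092213/1201623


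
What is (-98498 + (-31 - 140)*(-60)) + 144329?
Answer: 56091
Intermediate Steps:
(-98498 + (-31 - 140)*(-60)) + 144329 = (-98498 - 171*(-60)) + 144329 = (-98498 + 10260) + 144329 = -88238 + 144329 = 56091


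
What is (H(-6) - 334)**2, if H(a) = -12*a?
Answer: 68644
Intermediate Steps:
(H(-6) - 334)**2 = (-12*(-6) - 334)**2 = (72 - 334)**2 = (-262)**2 = 68644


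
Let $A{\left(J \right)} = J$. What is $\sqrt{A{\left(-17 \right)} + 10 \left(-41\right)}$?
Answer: $i \sqrt{427} \approx 20.664 i$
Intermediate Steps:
$\sqrt{A{\left(-17 \right)} + 10 \left(-41\right)} = \sqrt{-17 + 10 \left(-41\right)} = \sqrt{-17 - 410} = \sqrt{-427} = i \sqrt{427}$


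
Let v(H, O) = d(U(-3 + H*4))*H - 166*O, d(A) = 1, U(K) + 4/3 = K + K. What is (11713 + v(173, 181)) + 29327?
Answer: 11167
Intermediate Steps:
U(K) = -4/3 + 2*K (U(K) = -4/3 + (K + K) = -4/3 + 2*K)
v(H, O) = H - 166*O (v(H, O) = 1*H - 166*O = H - 166*O)
(11713 + v(173, 181)) + 29327 = (11713 + (173 - 166*181)) + 29327 = (11713 + (173 - 30046)) + 29327 = (11713 - 29873) + 29327 = -18160 + 29327 = 11167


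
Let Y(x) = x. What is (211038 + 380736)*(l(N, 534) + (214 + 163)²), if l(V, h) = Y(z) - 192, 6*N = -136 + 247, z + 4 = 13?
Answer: 83999952204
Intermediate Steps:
z = 9 (z = -4 + 13 = 9)
N = 37/2 (N = (-136 + 247)/6 = (⅙)*111 = 37/2 ≈ 18.500)
l(V, h) = -183 (l(V, h) = 9 - 192 = -183)
(211038 + 380736)*(l(N, 534) + (214 + 163)²) = (211038 + 380736)*(-183 + (214 + 163)²) = 591774*(-183 + 377²) = 591774*(-183 + 142129) = 591774*141946 = 83999952204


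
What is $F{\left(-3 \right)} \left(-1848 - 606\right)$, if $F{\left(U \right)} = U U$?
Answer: $-22086$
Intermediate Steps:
$F{\left(U \right)} = U^{2}$
$F{\left(-3 \right)} \left(-1848 - 606\right) = \left(-3\right)^{2} \left(-1848 - 606\right) = 9 \left(-2454\right) = -22086$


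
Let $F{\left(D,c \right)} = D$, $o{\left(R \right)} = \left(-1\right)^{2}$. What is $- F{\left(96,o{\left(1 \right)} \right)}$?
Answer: $-96$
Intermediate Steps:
$o{\left(R \right)} = 1$
$- F{\left(96,o{\left(1 \right)} \right)} = \left(-1\right) 96 = -96$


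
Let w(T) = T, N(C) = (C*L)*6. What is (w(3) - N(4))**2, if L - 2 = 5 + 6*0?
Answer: 27225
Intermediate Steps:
L = 7 (L = 2 + (5 + 6*0) = 2 + (5 + 0) = 2 + 5 = 7)
N(C) = 42*C (N(C) = (C*7)*6 = (7*C)*6 = 42*C)
(w(3) - N(4))**2 = (3 - 42*4)**2 = (3 - 1*168)**2 = (3 - 168)**2 = (-165)**2 = 27225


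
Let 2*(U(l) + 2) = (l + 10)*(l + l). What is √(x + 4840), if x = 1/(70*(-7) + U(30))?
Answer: √606529617/354 ≈ 69.570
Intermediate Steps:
U(l) = -2 + l*(10 + l) (U(l) = -2 + ((l + 10)*(l + l))/2 = -2 + ((10 + l)*(2*l))/2 = -2 + (2*l*(10 + l))/2 = -2 + l*(10 + l))
x = 1/708 (x = 1/(70*(-7) + (-2 + 30² + 10*30)) = 1/(-490 + (-2 + 900 + 300)) = 1/(-490 + 1198) = 1/708 ≈ 0.0014124)
√(x + 4840) = √(1/708 + 4840) = √(3426721/708) = √606529617/354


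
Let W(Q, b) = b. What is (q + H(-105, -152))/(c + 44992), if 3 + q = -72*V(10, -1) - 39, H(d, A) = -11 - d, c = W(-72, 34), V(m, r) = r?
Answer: 62/22513 ≈ 0.0027540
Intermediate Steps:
c = 34
q = 30 (q = -3 + (-72*(-1) - 39) = -3 + (72 - 39) = -3 + 33 = 30)
(q + H(-105, -152))/(c + 44992) = (30 + (-11 - 1*(-105)))/(34 + 44992) = (30 + (-11 + 105))/45026 = (30 + 94)*(1/45026) = 124*(1/45026) = 62/22513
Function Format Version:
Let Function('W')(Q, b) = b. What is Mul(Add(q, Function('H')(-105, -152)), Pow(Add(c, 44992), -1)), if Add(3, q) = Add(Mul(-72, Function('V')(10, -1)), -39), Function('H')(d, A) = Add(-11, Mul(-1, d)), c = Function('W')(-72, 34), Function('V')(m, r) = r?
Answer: Rational(62, 22513) ≈ 0.0027540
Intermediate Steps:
c = 34
q = 30 (q = Add(-3, Add(Mul(-72, -1), -39)) = Add(-3, Add(72, -39)) = Add(-3, 33) = 30)
Mul(Add(q, Function('H')(-105, -152)), Pow(Add(c, 44992), -1)) = Mul(Add(30, Add(-11, Mul(-1, -105))), Pow(Add(34, 44992), -1)) = Mul(Add(30, Add(-11, 105)), Pow(45026, -1)) = Mul(Add(30, 94), Rational(1, 45026)) = Mul(124, Rational(1, 45026)) = Rational(62, 22513)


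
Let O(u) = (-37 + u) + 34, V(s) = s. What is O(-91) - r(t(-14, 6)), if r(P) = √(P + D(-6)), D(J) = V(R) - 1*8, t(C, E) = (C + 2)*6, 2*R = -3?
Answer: -94 - I*√326/2 ≈ -94.0 - 9.0277*I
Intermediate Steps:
R = -3/2 (R = (½)*(-3) = -3/2 ≈ -1.5000)
t(C, E) = 12 + 6*C (t(C, E) = (2 + C)*6 = 12 + 6*C)
O(u) = -3 + u
D(J) = -19/2 (D(J) = -3/2 - 1*8 = -3/2 - 8 = -19/2)
r(P) = √(-19/2 + P) (r(P) = √(P - 19/2) = √(-19/2 + P))
O(-91) - r(t(-14, 6)) = (-3 - 91) - √(-38 + 4*(12 + 6*(-14)))/2 = -94 - √(-38 + 4*(12 - 84))/2 = -94 - √(-38 + 4*(-72))/2 = -94 - √(-38 - 288)/2 = -94 - √(-326)/2 = -94 - I*√326/2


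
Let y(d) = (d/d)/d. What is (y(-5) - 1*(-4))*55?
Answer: 209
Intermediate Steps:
y(d) = 1/d
(y(-5) - 1*(-4))*55 = (1/(-5) - 1*(-4))*55 = (-⅕ + 4)*55 = (19/5)*55 = 209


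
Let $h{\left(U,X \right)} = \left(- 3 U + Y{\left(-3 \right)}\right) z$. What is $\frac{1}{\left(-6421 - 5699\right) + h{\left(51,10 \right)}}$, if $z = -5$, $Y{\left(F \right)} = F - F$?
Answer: $- \frac{1}{11355} \approx -8.8067 \cdot 10^{-5}$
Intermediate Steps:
$Y{\left(F \right)} = 0$
$h{\left(U,X \right)} = 15 U$ ($h{\left(U,X \right)} = \left(- 3 U + 0\right) \left(-5\right) = - 3 U \left(-5\right) = 15 U$)
$\frac{1}{\left(-6421 - 5699\right) + h{\left(51,10 \right)}} = \frac{1}{\left(-6421 - 5699\right) + 15 \cdot 51} = \frac{1}{-12120 + 765} = \frac{1}{-11355} = - \frac{1}{11355}$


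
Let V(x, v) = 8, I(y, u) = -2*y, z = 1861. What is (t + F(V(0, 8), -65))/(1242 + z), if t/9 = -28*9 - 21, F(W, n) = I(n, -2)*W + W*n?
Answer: -1937/3103 ≈ -0.62423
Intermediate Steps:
F(W, n) = -W*n (F(W, n) = (-2*n)*W + W*n = -2*W*n + W*n = -W*n)
t = -2457 (t = 9*(-28*9 - 21) = 9*(-252 - 21) = 9*(-273) = -2457)
(t + F(V(0, 8), -65))/(1242 + z) = (-2457 - 1*8*(-65))/(1242 + 1861) = (-2457 + 520)/3103 = -1937*1/3103 = -1937/3103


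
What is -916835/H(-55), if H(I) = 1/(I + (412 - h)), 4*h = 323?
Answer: -1013102675/4 ≈ -2.5328e+8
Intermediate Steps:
h = 323/4 (h = (¼)*323 = 323/4 ≈ 80.750)
H(I) = 1/(1325/4 + I) (H(I) = 1/(I + (412 - 1*323/4)) = 1/(I + (412 - 323/4)) = 1/(I + 1325/4) = 1/(1325/4 + I))
-916835/H(-55) = -916835/(4/(1325 + 4*(-55))) = -916835/(4/(1325 - 220)) = -916835/(4/1105) = -916835/(4*(1/1105)) = -916835/4/1105 = -916835*1105/4 = -1013102675/4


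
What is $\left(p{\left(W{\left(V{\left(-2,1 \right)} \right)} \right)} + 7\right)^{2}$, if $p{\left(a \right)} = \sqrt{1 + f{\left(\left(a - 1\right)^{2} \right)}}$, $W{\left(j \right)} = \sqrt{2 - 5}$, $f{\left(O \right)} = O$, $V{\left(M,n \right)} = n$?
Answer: $\left(7 + \sqrt{1 + \left(1 - i \sqrt{3}\right)^{2}}\right)^{2} \approx 63.979 - 24.709 i$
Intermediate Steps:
$W{\left(j \right)} = i \sqrt{3}$ ($W{\left(j \right)} = \sqrt{-3} = i \sqrt{3}$)
$p{\left(a \right)} = \sqrt{1 + \left(-1 + a\right)^{2}}$ ($p{\left(a \right)} = \sqrt{1 + \left(a - 1\right)^{2}} = \sqrt{1 + \left(-1 + a\right)^{2}}$)
$\left(p{\left(W{\left(V{\left(-2,1 \right)} \right)} \right)} + 7\right)^{2} = \left(\sqrt{1 + \left(-1 + i \sqrt{3}\right)^{2}} + 7\right)^{2} = \left(7 + \sqrt{1 + \left(-1 + i \sqrt{3}\right)^{2}}\right)^{2}$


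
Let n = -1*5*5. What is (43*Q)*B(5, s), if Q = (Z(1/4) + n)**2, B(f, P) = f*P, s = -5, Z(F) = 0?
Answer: -671875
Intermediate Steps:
n = -25 (n = -5*5 = -25)
B(f, P) = P*f
Q = 625 (Q = (0 - 25)**2 = (-25)**2 = 625)
(43*Q)*B(5, s) = (43*625)*(-5*5) = 26875*(-25) = -671875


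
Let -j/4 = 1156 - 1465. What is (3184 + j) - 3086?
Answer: 1334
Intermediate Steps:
j = 1236 (j = -4*(1156 - 1465) = -4*(-309) = 1236)
(3184 + j) - 3086 = (3184 + 1236) - 3086 = 4420 - 3086 = 1334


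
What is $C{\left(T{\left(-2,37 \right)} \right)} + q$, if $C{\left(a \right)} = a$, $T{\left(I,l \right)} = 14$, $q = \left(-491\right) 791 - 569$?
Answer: $-388936$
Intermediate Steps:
$q = -388950$ ($q = -388381 - 569 = -388950$)
$C{\left(T{\left(-2,37 \right)} \right)} + q = 14 - 388950 = -388936$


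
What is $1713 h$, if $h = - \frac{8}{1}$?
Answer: $-13704$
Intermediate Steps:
$h = -8$ ($h = \left(-8\right) 1 = -8$)
$1713 h = 1713 \left(-8\right) = -13704$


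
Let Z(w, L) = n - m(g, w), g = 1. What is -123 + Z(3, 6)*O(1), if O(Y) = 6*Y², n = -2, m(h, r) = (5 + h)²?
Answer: -351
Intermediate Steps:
Z(w, L) = -38 (Z(w, L) = -2 - (5 + 1)² = -2 - 1*6² = -2 - 1*36 = -2 - 36 = -38)
-123 + Z(3, 6)*O(1) = -123 - 228*1² = -123 - 228 = -351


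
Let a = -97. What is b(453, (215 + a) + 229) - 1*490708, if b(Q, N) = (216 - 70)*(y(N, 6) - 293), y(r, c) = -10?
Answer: -534946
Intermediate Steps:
b(Q, N) = -44238 (b(Q, N) = (216 - 70)*(-10 - 293) = 146*(-303) = -44238)
b(453, (215 + a) + 229) - 1*490708 = -44238 - 1*490708 = -44238 - 490708 = -534946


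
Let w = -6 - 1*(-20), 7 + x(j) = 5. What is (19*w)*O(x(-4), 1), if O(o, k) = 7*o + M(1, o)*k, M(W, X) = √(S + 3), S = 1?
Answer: -3192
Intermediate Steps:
x(j) = -2 (x(j) = -7 + 5 = -2)
M(W, X) = 2 (M(W, X) = √(1 + 3) = √4 = 2)
O(o, k) = 2*k + 7*o (O(o, k) = 7*o + 2*k = 2*k + 7*o)
w = 14 (w = -6 + 20 = 14)
(19*w)*O(x(-4), 1) = (19*14)*(2*1 + 7*(-2)) = 266*(2 - 14) = 266*(-12) = -3192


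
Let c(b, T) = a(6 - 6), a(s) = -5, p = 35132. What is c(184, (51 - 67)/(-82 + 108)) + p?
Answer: 35127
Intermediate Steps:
c(b, T) = -5
c(184, (51 - 67)/(-82 + 108)) + p = -5 + 35132 = 35127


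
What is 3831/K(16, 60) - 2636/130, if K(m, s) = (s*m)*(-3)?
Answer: -269657/12480 ≈ -21.607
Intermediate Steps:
K(m, s) = -3*m*s (K(m, s) = (m*s)*(-3) = -3*m*s)
3831/K(16, 60) - 2636/130 = 3831/((-3*16*60)) - 2636/130 = 3831/(-2880) - 2636*1/130 = 3831*(-1/2880) - 1318/65 = -1277/960 - 1318/65 = -269657/12480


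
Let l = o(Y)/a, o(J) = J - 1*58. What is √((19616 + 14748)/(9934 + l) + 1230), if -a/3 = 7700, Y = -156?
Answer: 3*√1804244452706140630/114737807 ≈ 35.121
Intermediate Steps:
o(J) = -58 + J (o(J) = J - 58 = -58 + J)
a = -23100 (a = -3*7700 = -23100)
l = 107/11550 (l = (-58 - 156)/(-23100) = -214*(-1/23100) = 107/11550 ≈ 0.0092641)
√((19616 + 14748)/(9934 + l) + 1230) = √((19616 + 14748)/(9934 + 107/11550) + 1230) = √(34364/(114737807/11550) + 1230) = √(34364*(11550/114737807) + 1230) = √(396904200/114737807 + 1230) = √(141524406810/114737807) = 3*√1804244452706140630/114737807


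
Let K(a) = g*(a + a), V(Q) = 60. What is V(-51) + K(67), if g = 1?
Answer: 194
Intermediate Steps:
K(a) = 2*a (K(a) = 1*(a + a) = 1*(2*a) = 2*a)
V(-51) + K(67) = 60 + 2*67 = 60 + 134 = 194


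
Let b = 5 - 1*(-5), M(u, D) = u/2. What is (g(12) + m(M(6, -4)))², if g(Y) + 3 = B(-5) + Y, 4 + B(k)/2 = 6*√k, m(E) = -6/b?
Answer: -17996/25 + 48*I*√5/5 ≈ -719.84 + 21.466*I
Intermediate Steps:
M(u, D) = u/2 (M(u, D) = u*(½) = u/2)
b = 10 (b = 5 + 5 = 10)
m(E) = -⅗ (m(E) = -6/10 = -6*⅒ = -⅗)
B(k) = -8 + 12*√k (B(k) = -8 + 2*(6*√k) = -8 + 12*√k)
g(Y) = -11 + Y + 12*I*√5 (g(Y) = -3 + ((-8 + 12*√(-5)) + Y) = -3 + ((-8 + 12*(I*√5)) + Y) = -3 + ((-8 + 12*I*√5) + Y) = -3 + (-8 + Y + 12*I*√5) = -11 + Y + 12*I*√5)
(g(12) + m(M(6, -4)))² = ((-11 + 12 + 12*I*√5) - ⅗)² = ((1 + 12*I*√5) - ⅗)² = (⅖ + 12*I*√5)²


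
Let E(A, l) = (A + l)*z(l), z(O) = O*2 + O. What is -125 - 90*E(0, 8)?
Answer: -17405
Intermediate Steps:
z(O) = 3*O (z(O) = 2*O + O = 3*O)
E(A, l) = 3*l*(A + l) (E(A, l) = (A + l)*(3*l) = 3*l*(A + l))
-125 - 90*E(0, 8) = -125 - 270*8*(0 + 8) = -125 - 270*8*8 = -125 - 90*192 = -125 - 17280 = -17405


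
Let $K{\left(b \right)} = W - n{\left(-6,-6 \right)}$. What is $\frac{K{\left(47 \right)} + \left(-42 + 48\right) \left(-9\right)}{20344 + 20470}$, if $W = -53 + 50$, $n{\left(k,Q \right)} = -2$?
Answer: $- \frac{55}{40814} \approx -0.0013476$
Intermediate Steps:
$W = -3$
$K{\left(b \right)} = -1$ ($K{\left(b \right)} = -3 - -2 = -3 + 2 = -1$)
$\frac{K{\left(47 \right)} + \left(-42 + 48\right) \left(-9\right)}{20344 + 20470} = \frac{-1 + \left(-42 + 48\right) \left(-9\right)}{20344 + 20470} = \frac{-1 + 6 \left(-9\right)}{40814} = \left(-1 - 54\right) \frac{1}{40814} = \left(-55\right) \frac{1}{40814} = - \frac{55}{40814}$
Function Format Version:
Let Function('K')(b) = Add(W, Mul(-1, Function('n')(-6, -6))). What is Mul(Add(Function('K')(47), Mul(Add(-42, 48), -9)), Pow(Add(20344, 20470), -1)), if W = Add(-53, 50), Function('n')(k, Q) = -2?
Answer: Rational(-55, 40814) ≈ -0.0013476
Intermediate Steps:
W = -3
Function('K')(b) = -1 (Function('K')(b) = Add(-3, Mul(-1, -2)) = Add(-3, 2) = -1)
Mul(Add(Function('K')(47), Mul(Add(-42, 48), -9)), Pow(Add(20344, 20470), -1)) = Mul(Add(-1, Mul(Add(-42, 48), -9)), Pow(Add(20344, 20470), -1)) = Mul(Add(-1, Mul(6, -9)), Pow(40814, -1)) = Mul(Add(-1, -54), Rational(1, 40814)) = Mul(-55, Rational(1, 40814)) = Rational(-55, 40814)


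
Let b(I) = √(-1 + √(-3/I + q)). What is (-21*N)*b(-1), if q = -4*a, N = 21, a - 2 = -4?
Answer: -441*√(-1 + √11) ≈ -671.22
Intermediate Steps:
a = -2 (a = 2 - 4 = -2)
q = 8 (q = -4*(-2) = 8)
b(I) = √(-1 + √(8 - 3/I)) (b(I) = √(-1 + √(-3/I + 8)) = √(-1 + √(8 - 3/I)))
(-21*N)*b(-1) = (-21*21)*√(-1 + √(8 - 3/(-1))) = -441*√(-1 + √(8 - 3*(-1))) = -441*√(-1 + √(8 + 3)) = -441*√(-1 + √11)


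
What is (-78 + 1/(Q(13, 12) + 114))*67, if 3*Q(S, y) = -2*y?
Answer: -553889/106 ≈ -5225.4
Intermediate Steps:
Q(S, y) = -2*y/3 (Q(S, y) = (-2*y)/3 = -2*y/3)
(-78 + 1/(Q(13, 12) + 114))*67 = (-78 + 1/(-⅔*12 + 114))*67 = (-78 + 1/(-8 + 114))*67 = (-78 + 1/106)*67 = -8267/106*67 = -553889/106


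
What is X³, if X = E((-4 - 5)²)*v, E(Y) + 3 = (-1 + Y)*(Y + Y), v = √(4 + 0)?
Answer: 17402168251944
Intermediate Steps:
v = 2 (v = √4 = 2)
E(Y) = -3 + 2*Y*(-1 + Y) (E(Y) = -3 + (-1 + Y)*(Y + Y) = -3 + (-1 + Y)*(2*Y) = -3 + 2*Y*(-1 + Y))
X = 25914 (X = (-3 - 2*(-4 - 5)² + 2*((-4 - 5)²)²)*2 = (-3 - 2*(-9)² + 2*((-9)²)²)*2 = (-3 - 2*81 + 2*81²)*2 = (-3 - 162 + 2*6561)*2 = (-3 - 162 + 13122)*2 = 12957*2 = 25914)
X³ = 25914³ = 17402168251944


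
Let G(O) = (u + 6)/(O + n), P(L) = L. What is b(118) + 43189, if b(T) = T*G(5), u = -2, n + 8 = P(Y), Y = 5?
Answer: 43425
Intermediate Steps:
n = -3 (n = -8 + 5 = -3)
G(O) = 4/(-3 + O) (G(O) = (-2 + 6)/(O - 3) = 4/(-3 + O))
b(T) = 2*T (b(T) = T*(4/(-3 + 5)) = T*(4/2) = T*(4*(1/2)) = T*2 = 2*T)
b(118) + 43189 = 2*118 + 43189 = 236 + 43189 = 43425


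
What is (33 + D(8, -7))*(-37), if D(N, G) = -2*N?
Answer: -629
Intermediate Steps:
(33 + D(8, -7))*(-37) = (33 - 2*8)*(-37) = (33 - 16)*(-37) = 17*(-37) = -629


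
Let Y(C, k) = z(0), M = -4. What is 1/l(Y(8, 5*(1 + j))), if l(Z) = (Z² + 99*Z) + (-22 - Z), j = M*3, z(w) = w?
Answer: -1/22 ≈ -0.045455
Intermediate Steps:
j = -12 (j = -4*3 = -12)
Y(C, k) = 0
l(Z) = -22 + Z² + 98*Z
1/l(Y(8, 5*(1 + j))) = 1/(-22 + 0² + 98*0) = 1/(-22 + 0 + 0) = 1/(-22) = -1/22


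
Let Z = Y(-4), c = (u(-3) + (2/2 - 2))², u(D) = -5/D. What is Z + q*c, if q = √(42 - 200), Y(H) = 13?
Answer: 13 + 4*I*√158/9 ≈ 13.0 + 5.5866*I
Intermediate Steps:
c = 4/9 (c = (-5/(-3) + (2/2 - 2))² = (-5*(-⅓) + (2*(½) - 2))² = (5/3 + (1 - 2))² = (5/3 - 1)² = (⅔)² = 4/9 ≈ 0.44444)
Z = 13
q = I*√158 (q = √(-158) = I*√158 ≈ 12.57*I)
Z + q*c = 13 + (I*√158)*(4/9) = 13 + 4*I*√158/9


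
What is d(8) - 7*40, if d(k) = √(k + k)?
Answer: -276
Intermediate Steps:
d(k) = √2*√k (d(k) = √(2*k) = √2*√k)
d(8) - 7*40 = √2*√8 - 7*40 = √2*(2*√2) - 280 = 4 - 280 = -276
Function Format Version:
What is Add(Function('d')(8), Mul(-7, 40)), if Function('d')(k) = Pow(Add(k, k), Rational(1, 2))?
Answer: -276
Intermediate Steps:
Function('d')(k) = Mul(Pow(2, Rational(1, 2)), Pow(k, Rational(1, 2))) (Function('d')(k) = Pow(Mul(2, k), Rational(1, 2)) = Mul(Pow(2, Rational(1, 2)), Pow(k, Rational(1, 2))))
Add(Function('d')(8), Mul(-7, 40)) = Add(Mul(Pow(2, Rational(1, 2)), Pow(8, Rational(1, 2))), Mul(-7, 40)) = Add(Mul(Pow(2, Rational(1, 2)), Mul(2, Pow(2, Rational(1, 2)))), -280) = Add(4, -280) = -276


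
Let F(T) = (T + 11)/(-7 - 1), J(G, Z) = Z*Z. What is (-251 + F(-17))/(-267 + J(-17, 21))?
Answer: -1001/696 ≈ -1.4382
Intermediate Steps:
J(G, Z) = Z²
F(T) = -11/8 - T/8 (F(T) = (11 + T)/(-8) = (11 + T)*(-⅛) = -11/8 - T/8)
(-251 + F(-17))/(-267 + J(-17, 21)) = (-251 + (-11/8 - ⅛*(-17)))/(-267 + 21²) = (-251 + (-11/8 + 17/8))/(-267 + 441) = (-251 + ¾)/174 = -1001/4*1/174 = -1001/696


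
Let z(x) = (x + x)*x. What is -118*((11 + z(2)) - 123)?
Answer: 12272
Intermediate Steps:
z(x) = 2*x² (z(x) = (2*x)*x = 2*x²)
-118*((11 + z(2)) - 123) = -118*((11 + 2*2²) - 123) = -118*((11 + 2*4) - 123) = -118*((11 + 8) - 123) = -118*(19 - 123) = -118*(-104) = 12272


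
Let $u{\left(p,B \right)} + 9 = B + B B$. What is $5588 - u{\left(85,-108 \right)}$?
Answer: $-5959$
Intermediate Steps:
$u{\left(p,B \right)} = -9 + B + B^{2}$ ($u{\left(p,B \right)} = -9 + \left(B + B B\right) = -9 + \left(B + B^{2}\right) = -9 + B + B^{2}$)
$5588 - u{\left(85,-108 \right)} = 5588 - \left(-9 - 108 + \left(-108\right)^{2}\right) = 5588 - \left(-9 - 108 + 11664\right) = 5588 - 11547 = -5959$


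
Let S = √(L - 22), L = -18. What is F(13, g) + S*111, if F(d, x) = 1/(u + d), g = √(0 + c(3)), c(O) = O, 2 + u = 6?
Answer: 1/17 + 222*I*√10 ≈ 0.058824 + 702.03*I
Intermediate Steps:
u = 4 (u = -2 + 6 = 4)
g = √3 (g = √(0 + 3) = √3 ≈ 1.7320)
F(d, x) = 1/(4 + d)
S = 2*I*√10 (S = √(-18 - 22) = √(-40) = 2*I*√10 ≈ 6.3246*I)
F(13, g) + S*111 = 1/(4 + 13) + (2*I*√10)*111 = 1/17 + 222*I*√10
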